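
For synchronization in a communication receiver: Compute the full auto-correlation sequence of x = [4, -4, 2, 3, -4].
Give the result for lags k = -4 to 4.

r_xx[k] = sum_m x[m]*x[m+k], indexed from 0, for k = -4 to 4:
  r_xx[-4] = x[4]*x[0] = -16
  r_xx[-3] = x[3]*x[0] + x[4]*x[1] = 28
  r_xx[-2] = x[2]*x[0] + x[3]*x[1] + x[4]*x[2] = -12
  r_xx[-1] = x[1]*x[0] + x[2]*x[1] + x[3]*x[2] + x[4]*x[3] = -30
  r_xx[0] = x[0]*x[0] + x[1]*x[1] + x[2]*x[2] + x[3]*x[3] + x[4]*x[4] = 61
  r_xx[1] = x[0]*x[1] + x[1]*x[2] + x[2]*x[3] + x[3]*x[4] = -30
  r_xx[2] = x[0]*x[2] + x[1]*x[3] + x[2]*x[4] = -12
  r_xx[3] = x[0]*x[3] + x[1]*x[4] = 28
  r_xx[4] = x[0]*x[4] = -16
r_xx = [-16, 28, -12, -30, 61, -30, -12, 28, -16]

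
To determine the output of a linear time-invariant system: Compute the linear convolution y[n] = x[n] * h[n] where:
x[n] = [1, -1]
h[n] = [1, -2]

y[n] = sum_k x[k]*h[n-k]. Output length = len(x) + len(h) - 1 = 2 + 2 - 1 = 3.
y[0] = 1*1 = 1
y[1] = -1*1 + 1*-2 = -3
y[2] = -1*-2 = 2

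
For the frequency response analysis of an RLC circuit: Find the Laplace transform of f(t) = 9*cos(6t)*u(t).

Standard pair: cos(wt)*u(t) <-> s/(s^2+w^2)
With w = 6: L{9*cos(6t)*u(t)} = 9s/(s^2+36)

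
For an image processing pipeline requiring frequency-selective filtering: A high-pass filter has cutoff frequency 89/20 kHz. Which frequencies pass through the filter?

A high-pass filter passes all frequencies above the cutoff frequency 89/20 kHz and attenuates lower frequencies.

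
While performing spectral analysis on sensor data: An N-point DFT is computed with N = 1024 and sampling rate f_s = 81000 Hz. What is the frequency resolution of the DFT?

DFT frequency resolution = f_s / N
= 81000 / 1024 = 10125/128 Hz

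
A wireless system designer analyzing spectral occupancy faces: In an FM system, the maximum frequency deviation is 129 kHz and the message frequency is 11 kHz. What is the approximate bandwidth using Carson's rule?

Carson's rule: BW = 2*(delta_f + f_m)
= 2*(129 + 11) kHz = 280 kHz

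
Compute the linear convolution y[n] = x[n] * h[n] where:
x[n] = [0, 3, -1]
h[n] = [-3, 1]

y[n] = sum_k x[k]*h[n-k]. Output length = len(x) + len(h) - 1 = 3 + 2 - 1 = 4.
y[0] = 0*-3 = 0
y[1] = 3*-3 + 0*1 = -9
y[2] = -1*-3 + 3*1 = 6
y[3] = -1*1 = -1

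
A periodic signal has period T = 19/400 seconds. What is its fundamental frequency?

The fundamental frequency is the reciprocal of the period.
f = 1/T = 1/(19/400) = 400/19 Hz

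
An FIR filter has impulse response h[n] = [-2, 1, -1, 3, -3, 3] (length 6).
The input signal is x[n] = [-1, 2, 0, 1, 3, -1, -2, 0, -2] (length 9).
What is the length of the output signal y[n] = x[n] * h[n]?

For linear convolution, the output length is:
len(y) = len(x) + len(h) - 1 = 9 + 6 - 1 = 14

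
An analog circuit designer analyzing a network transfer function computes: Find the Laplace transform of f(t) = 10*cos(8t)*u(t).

Standard pair: cos(wt)*u(t) <-> s/(s^2+w^2)
With w = 8: L{10*cos(8t)*u(t)} = 10s/(s^2+64)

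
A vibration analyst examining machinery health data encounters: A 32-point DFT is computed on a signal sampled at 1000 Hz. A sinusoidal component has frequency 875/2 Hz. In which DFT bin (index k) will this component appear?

DFT frequency resolution = f_s/N = 1000/32 = 125/4 Hz
Bin index k = f_signal / resolution = 875/2 / 125/4 = 14
The signal frequency 875/2 Hz falls in DFT bin k = 14.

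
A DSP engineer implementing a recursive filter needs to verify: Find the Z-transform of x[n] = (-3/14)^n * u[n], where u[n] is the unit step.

The Z-transform of a^n * u[n] is z/(z-a) for |z| > |a|.
Here a = -3/14, so X(z) = z/(z - (-3/14)) = 14z/(14z + 3)
ROC: |z| > 3/14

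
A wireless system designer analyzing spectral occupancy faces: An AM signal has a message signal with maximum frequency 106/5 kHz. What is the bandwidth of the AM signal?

In AM (double-sideband), the bandwidth is twice the message frequency.
BW = 2 * f_m = 2 * 106/5 kHz = 212/5 kHz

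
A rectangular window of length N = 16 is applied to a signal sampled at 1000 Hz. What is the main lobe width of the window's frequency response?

For a rectangular window of length N,
the main lobe width in frequency is 2*f_s/N.
= 2*1000/16 = 125 Hz
This determines the minimum frequency separation for resolving two sinusoids.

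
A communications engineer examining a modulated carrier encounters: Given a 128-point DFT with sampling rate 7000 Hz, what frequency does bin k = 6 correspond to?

The frequency of DFT bin k is: f_k = k * f_s / N
f_6 = 6 * 7000 / 128 = 2625/8 Hz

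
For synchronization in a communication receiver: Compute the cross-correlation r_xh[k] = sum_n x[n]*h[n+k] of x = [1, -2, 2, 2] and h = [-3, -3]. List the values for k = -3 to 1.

Both sequences indexed from 0 and zero outside their support.
Lags with overlap: k = -3 to 1.
  r_xh[-3] = x[3]*h[0] = -6
  r_xh[-2] = x[2]*h[0] + x[3]*h[1] = -12
  r_xh[-1] = x[1]*h[0] + x[2]*h[1] = 0
  r_xh[0] = x[0]*h[0] + x[1]*h[1] = 3
  r_xh[1] = x[0]*h[1] = -3
r_xh = [-6, -12, 0, 3, -3] (for k = -3, ..., 1)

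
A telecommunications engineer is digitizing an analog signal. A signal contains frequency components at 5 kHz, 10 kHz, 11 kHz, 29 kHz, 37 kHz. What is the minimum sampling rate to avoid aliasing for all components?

The highest frequency component is f_max = 37 kHz.
Nyquist rate = 2 * f_max = 2 * 37 kHz = 74 kHz.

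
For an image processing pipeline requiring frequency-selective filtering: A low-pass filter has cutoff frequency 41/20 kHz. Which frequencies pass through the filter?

A low-pass filter passes all frequencies below the cutoff frequency 41/20 kHz and attenuates higher frequencies.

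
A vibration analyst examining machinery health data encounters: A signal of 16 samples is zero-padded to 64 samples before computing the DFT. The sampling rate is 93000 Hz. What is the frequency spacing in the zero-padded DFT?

Original DFT: N = 16, resolution = f_s/N = 93000/16 = 11625/2 Hz
Zero-padded DFT: N = 64, resolution = f_s/N = 93000/64 = 11625/8 Hz
Zero-padding interpolates the spectrum (finer frequency grid)
but does NOT improve the true spectral resolution (ability to resolve close frequencies).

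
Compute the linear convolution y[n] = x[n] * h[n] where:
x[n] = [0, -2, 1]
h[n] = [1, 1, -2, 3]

y[n] = sum_k x[k]*h[n-k]. Output length = len(x) + len(h) - 1 = 3 + 4 - 1 = 6.
y[0] = 0*1 = 0
y[1] = -2*1 + 0*1 = -2
y[2] = 1*1 + -2*1 + 0*-2 = -1
y[3] = 1*1 + -2*-2 + 0*3 = 5
y[4] = 1*-2 + -2*3 = -8
y[5] = 1*3 = 3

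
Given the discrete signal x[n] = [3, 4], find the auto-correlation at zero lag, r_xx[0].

The auto-correlation at zero lag r_xx[0] equals the signal energy.
r_xx[0] = sum of x[n]^2 = 3^2 + 4^2
= 9 + 16 = 25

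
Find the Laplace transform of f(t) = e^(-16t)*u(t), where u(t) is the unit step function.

Standard Laplace transform pair:
e^(-at)*u(t) <-> 1/(s+a)
With a = 16: L{e^(-16t)*u(t)} = 1/(s+16), ROC: Re(s) > -16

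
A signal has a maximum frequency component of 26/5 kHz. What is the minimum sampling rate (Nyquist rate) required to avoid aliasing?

By the Nyquist-Shannon sampling theorem,
the minimum sampling rate (Nyquist rate) must be at least 2 * f_max.
Nyquist rate = 2 * 26/5 kHz = 52/5 kHz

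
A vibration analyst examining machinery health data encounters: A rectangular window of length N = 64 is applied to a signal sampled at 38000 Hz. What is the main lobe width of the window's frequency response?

For a rectangular window of length N,
the main lobe width in frequency is 2*f_s/N.
= 2*38000/64 = 2375/2 Hz
This determines the minimum frequency separation for resolving two sinusoids.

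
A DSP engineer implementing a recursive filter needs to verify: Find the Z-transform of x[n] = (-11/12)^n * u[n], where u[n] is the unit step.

The Z-transform of a^n * u[n] is z/(z-a) for |z| > |a|.
Here a = -11/12, so X(z) = z/(z - (-11/12)) = 12z/(12z + 11)
ROC: |z| > 11/12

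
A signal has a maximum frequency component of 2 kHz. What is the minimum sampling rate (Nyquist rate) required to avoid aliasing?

By the Nyquist-Shannon sampling theorem,
the minimum sampling rate (Nyquist rate) must be at least 2 * f_max.
Nyquist rate = 2 * 2 kHz = 4 kHz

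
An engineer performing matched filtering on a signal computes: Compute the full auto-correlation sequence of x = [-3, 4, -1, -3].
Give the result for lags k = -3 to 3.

r_xx[k] = sum_m x[m]*x[m+k], indexed from 0, for k = -3 to 3:
  r_xx[-3] = x[3]*x[0] = 9
  r_xx[-2] = x[2]*x[0] + x[3]*x[1] = -9
  r_xx[-1] = x[1]*x[0] + x[2]*x[1] + x[3]*x[2] = -13
  r_xx[0] = x[0]*x[0] + x[1]*x[1] + x[2]*x[2] + x[3]*x[3] = 35
  r_xx[1] = x[0]*x[1] + x[1]*x[2] + x[2]*x[3] = -13
  r_xx[2] = x[0]*x[2] + x[1]*x[3] = -9
  r_xx[3] = x[0]*x[3] = 9
r_xx = [9, -9, -13, 35, -13, -9, 9]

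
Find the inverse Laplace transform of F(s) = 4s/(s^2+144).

Standard pair: s/(s^2+w^2) <-> cos(wt)*u(t)
With k=4, w=12: f(t) = 4*cos(12t)*u(t)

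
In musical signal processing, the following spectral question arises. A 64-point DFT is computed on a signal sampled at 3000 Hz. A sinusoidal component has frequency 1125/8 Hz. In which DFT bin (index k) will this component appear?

DFT frequency resolution = f_s/N = 3000/64 = 375/8 Hz
Bin index k = f_signal / resolution = 1125/8 / 375/8 = 3
The signal frequency 1125/8 Hz falls in DFT bin k = 3.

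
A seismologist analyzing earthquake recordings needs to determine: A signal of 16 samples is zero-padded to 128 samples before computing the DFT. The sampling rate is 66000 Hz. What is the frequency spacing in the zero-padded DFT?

Original DFT: N = 16, resolution = f_s/N = 66000/16 = 4125 Hz
Zero-padded DFT: N = 128, resolution = f_s/N = 66000/128 = 4125/8 Hz
Zero-padding interpolates the spectrum (finer frequency grid)
but does NOT improve the true spectral resolution (ability to resolve close frequencies).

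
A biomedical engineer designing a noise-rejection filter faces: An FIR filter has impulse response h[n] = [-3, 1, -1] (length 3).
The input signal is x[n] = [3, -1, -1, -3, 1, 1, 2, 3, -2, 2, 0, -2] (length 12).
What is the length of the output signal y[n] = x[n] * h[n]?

For linear convolution, the output length is:
len(y) = len(x) + len(h) - 1 = 12 + 3 - 1 = 14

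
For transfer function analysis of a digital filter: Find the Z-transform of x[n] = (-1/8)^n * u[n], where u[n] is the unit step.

The Z-transform of a^n * u[n] is z/(z-a) for |z| > |a|.
Here a = -1/8, so X(z) = z/(z - (-1/8)) = 8z/(8z + 1)
ROC: |z| > 1/8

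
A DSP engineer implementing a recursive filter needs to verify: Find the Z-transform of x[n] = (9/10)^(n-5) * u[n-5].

Time-shifting property: if X(z) = Z{x[n]}, then Z{x[n-d]} = z^(-d) * X(z)
X(z) = z/(z - 9/10) for x[n] = (9/10)^n * u[n]
Z{x[n-5]} = z^(-5) * z/(z - 9/10) = z^(-4)/(z - 9/10)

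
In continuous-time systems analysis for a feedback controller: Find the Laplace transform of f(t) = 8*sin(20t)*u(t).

Standard pair: sin(wt)*u(t) <-> w/(s^2+w^2)
With w = 20: L{8*sin(20t)*u(t)} = 160/(s^2+400)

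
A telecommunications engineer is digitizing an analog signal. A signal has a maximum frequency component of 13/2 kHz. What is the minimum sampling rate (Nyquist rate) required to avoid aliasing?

By the Nyquist-Shannon sampling theorem,
the minimum sampling rate (Nyquist rate) must be at least 2 * f_max.
Nyquist rate = 2 * 13/2 kHz = 13 kHz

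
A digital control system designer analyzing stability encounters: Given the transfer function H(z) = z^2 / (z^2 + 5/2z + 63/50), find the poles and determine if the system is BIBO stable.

Poles are roots of the denominator: z^2 + 5/2z + 63/50 = 0.
Quadratic formula: z = [-(5/2) +/- sqrt((5/2)^2 - 4*(63/50))] / 2
Discriminant = 25/4 - 126/25 = 121/100; sqrt = 11/10.
z = (-5/2 +/- 11/10) / 2 => z = -7/10 or z = -9/5.
|p1| = 9/5, |p2| = 7/10.
For BIBO stability, all poles must lie inside the unit circle (|p| < 1).
System is UNSTABLE since at least one |p| >= 1.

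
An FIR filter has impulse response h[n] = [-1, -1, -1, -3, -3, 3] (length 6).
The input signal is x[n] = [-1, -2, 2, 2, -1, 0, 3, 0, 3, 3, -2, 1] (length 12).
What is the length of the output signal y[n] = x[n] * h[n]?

For linear convolution, the output length is:
len(y) = len(x) + len(h) - 1 = 12 + 6 - 1 = 17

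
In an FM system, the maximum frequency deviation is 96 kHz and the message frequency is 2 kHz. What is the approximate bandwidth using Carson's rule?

Carson's rule: BW = 2*(delta_f + f_m)
= 2*(96 + 2) kHz = 196 kHz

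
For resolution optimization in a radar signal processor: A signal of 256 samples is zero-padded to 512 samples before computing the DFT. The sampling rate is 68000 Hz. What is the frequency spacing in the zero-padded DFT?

Original DFT: N = 256, resolution = f_s/N = 68000/256 = 2125/8 Hz
Zero-padded DFT: N = 512, resolution = f_s/N = 68000/512 = 2125/16 Hz
Zero-padding interpolates the spectrum (finer frequency grid)
but does NOT improve the true spectral resolution (ability to resolve close frequencies).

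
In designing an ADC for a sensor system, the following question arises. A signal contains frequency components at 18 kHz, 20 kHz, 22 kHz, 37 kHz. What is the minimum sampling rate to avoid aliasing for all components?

The highest frequency component is f_max = 37 kHz.
Nyquist rate = 2 * f_max = 2 * 37 kHz = 74 kHz.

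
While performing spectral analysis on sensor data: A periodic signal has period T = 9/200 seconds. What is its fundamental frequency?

The fundamental frequency is the reciprocal of the period.
f = 1/T = 1/(9/200) = 200/9 Hz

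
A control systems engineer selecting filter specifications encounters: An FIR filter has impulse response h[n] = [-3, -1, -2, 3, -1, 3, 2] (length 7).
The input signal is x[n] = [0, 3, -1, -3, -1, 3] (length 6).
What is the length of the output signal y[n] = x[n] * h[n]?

For linear convolution, the output length is:
len(y) = len(x) + len(h) - 1 = 6 + 7 - 1 = 12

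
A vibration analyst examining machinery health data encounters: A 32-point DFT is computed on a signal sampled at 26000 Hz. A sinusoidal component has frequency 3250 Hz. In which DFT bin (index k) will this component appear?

DFT frequency resolution = f_s/N = 26000/32 = 1625/2 Hz
Bin index k = f_signal / resolution = 3250 / 1625/2 = 4
The signal frequency 3250 Hz falls in DFT bin k = 4.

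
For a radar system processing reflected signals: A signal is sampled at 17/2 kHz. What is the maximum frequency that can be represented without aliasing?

The maximum frequency that can be represented without aliasing
is the Nyquist frequency: f_max = f_s / 2 = 17/2 kHz / 2 = 17/4 kHz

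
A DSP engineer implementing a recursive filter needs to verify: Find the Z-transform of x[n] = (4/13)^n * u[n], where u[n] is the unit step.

The Z-transform of a^n * u[n] is z/(z-a) for |z| > |a|.
Here a = 4/13, so X(z) = z/(z - (4/13)) = 13z/(13z - 4)
ROC: |z| > 4/13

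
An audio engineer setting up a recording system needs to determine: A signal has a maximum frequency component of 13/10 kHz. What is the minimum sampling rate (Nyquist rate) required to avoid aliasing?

By the Nyquist-Shannon sampling theorem,
the minimum sampling rate (Nyquist rate) must be at least 2 * f_max.
Nyquist rate = 2 * 13/10 kHz = 13/5 kHz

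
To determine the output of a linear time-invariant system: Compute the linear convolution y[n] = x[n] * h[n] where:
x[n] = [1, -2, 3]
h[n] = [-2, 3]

y[n] = sum_k x[k]*h[n-k]. Output length = len(x) + len(h) - 1 = 3 + 2 - 1 = 4.
y[0] = 1*-2 = -2
y[1] = -2*-2 + 1*3 = 7
y[2] = 3*-2 + -2*3 = -12
y[3] = 3*3 = 9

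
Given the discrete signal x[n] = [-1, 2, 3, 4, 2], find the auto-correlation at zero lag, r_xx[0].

The auto-correlation at zero lag r_xx[0] equals the signal energy.
r_xx[0] = sum of x[n]^2 = (-1)^2 + 2^2 + 3^2 + 4^2 + 2^2
= 1 + 4 + 9 + 16 + 4 = 34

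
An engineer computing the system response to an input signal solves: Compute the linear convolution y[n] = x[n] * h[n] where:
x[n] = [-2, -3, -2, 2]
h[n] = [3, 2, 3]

y[n] = sum_k x[k]*h[n-k]. Output length = len(x) + len(h) - 1 = 4 + 3 - 1 = 6.
y[0] = -2*3 = -6
y[1] = -3*3 + -2*2 = -13
y[2] = -2*3 + -3*2 + -2*3 = -18
y[3] = 2*3 + -2*2 + -3*3 = -7
y[4] = 2*2 + -2*3 = -2
y[5] = 2*3 = 6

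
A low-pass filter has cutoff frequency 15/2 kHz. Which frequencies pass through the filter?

A low-pass filter passes all frequencies below the cutoff frequency 15/2 kHz and attenuates higher frequencies.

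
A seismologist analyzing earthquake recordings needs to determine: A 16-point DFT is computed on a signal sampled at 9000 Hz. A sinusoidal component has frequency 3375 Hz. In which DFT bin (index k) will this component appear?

DFT frequency resolution = f_s/N = 9000/16 = 1125/2 Hz
Bin index k = f_signal / resolution = 3375 / 1125/2 = 6
The signal frequency 3375 Hz falls in DFT bin k = 6.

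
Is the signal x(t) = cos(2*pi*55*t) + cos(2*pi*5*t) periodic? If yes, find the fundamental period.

f1 = 55 Hz, f2 = 5 Hz
Period T1 = 1/55, T2 = 1/5
Ratio T1/T2 = 5/55, which is rational.
The signal is periodic with fundamental period T = 1/GCD(55,5) = 1/5 s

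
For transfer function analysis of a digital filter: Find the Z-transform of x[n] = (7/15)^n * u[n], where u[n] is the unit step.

The Z-transform of a^n * u[n] is z/(z-a) for |z| > |a|.
Here a = 7/15, so X(z) = z/(z - (7/15)) = 15z/(15z - 7)
ROC: |z| > 7/15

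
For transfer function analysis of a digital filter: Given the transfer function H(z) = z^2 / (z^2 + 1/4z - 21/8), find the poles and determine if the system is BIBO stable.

Poles are roots of the denominator: z^2 + 1/4z - 21/8 = 0.
Quadratic formula: z = [-(1/4) +/- sqrt((1/4)^2 - 4*(-21/8))] / 2
Discriminant = 1/16 + 21/2 = 169/16; sqrt = 13/4.
z = (-1/4 +/- 13/4) / 2 => z = 3/2 or z = -7/4.
|p1| = 7/4, |p2| = 3/2.
For BIBO stability, all poles must lie inside the unit circle (|p| < 1).
System is UNSTABLE since at least one |p| >= 1.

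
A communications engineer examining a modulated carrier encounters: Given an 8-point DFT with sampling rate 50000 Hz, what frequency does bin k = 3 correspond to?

The frequency of DFT bin k is: f_k = k * f_s / N
f_3 = 3 * 50000 / 8 = 18750 Hz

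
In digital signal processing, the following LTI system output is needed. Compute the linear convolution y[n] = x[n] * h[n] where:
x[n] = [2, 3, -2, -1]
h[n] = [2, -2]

y[n] = sum_k x[k]*h[n-k]. Output length = len(x) + len(h) - 1 = 4 + 2 - 1 = 5.
y[0] = 2*2 = 4
y[1] = 3*2 + 2*-2 = 2
y[2] = -2*2 + 3*-2 = -10
y[3] = -1*2 + -2*-2 = 2
y[4] = -1*-2 = 2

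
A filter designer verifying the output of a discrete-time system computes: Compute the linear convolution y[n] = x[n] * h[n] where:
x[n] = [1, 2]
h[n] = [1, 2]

y[n] = sum_k x[k]*h[n-k]. Output length = len(x) + len(h) - 1 = 2 + 2 - 1 = 3.
y[0] = 1*1 = 1
y[1] = 2*1 + 1*2 = 4
y[2] = 2*2 = 4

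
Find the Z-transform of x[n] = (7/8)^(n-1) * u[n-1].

Time-shifting property: if X(z) = Z{x[n]}, then Z{x[n-d]} = z^(-d) * X(z)
X(z) = z/(z - 7/8) for x[n] = (7/8)^n * u[n]
Z{x[n-1]} = z^(-1) * z/(z - 7/8) = 1/(z - 7/8)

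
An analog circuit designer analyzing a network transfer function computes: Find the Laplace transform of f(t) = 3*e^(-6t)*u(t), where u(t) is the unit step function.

Standard Laplace transform pair:
e^(-at)*u(t) <-> 1/(s+a)
With a = 6: L{3*e^(-6t)*u(t)} = 3/(s+6), ROC: Re(s) > -6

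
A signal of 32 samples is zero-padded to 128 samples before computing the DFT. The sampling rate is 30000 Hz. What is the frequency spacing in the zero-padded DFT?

Original DFT: N = 32, resolution = f_s/N = 30000/32 = 1875/2 Hz
Zero-padded DFT: N = 128, resolution = f_s/N = 30000/128 = 1875/8 Hz
Zero-padding interpolates the spectrum (finer frequency grid)
but does NOT improve the true spectral resolution (ability to resolve close frequencies).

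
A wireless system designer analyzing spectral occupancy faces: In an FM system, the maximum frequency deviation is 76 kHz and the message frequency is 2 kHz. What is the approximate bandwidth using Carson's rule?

Carson's rule: BW = 2*(delta_f + f_m)
= 2*(76 + 2) kHz = 156 kHz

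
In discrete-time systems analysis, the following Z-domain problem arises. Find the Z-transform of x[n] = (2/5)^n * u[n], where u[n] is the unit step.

The Z-transform of a^n * u[n] is z/(z-a) for |z| > |a|.
Here a = 2/5, so X(z) = z/(z - (2/5)) = 5z/(5z - 2)
ROC: |z| > 2/5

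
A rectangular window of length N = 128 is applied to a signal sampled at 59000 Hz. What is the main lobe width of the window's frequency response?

For a rectangular window of length N,
the main lobe width in frequency is 2*f_s/N.
= 2*59000/128 = 7375/8 Hz
This determines the minimum frequency separation for resolving two sinusoids.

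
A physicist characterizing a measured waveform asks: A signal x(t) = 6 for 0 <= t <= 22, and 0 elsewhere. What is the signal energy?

Energy = integral of |x(t)|^2 dt over the signal duration
= 6^2 * 22 = 36 * 22 = 792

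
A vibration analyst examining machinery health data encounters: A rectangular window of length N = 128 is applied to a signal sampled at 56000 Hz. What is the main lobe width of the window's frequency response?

For a rectangular window of length N,
the main lobe width in frequency is 2*f_s/N.
= 2*56000/128 = 875 Hz
This determines the minimum frequency separation for resolving two sinusoids.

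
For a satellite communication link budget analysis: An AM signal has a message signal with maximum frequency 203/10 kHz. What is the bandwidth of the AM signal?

In AM (double-sideband), the bandwidth is twice the message frequency.
BW = 2 * f_m = 2 * 203/10 kHz = 203/5 kHz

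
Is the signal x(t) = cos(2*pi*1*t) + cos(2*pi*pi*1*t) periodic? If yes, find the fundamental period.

f1 = 1 Hz, f2 = 1*pi Hz
Ratio f2/f1 = pi, which is irrational.
Since the frequency ratio is irrational, no common period exists.
The signal is not periodic.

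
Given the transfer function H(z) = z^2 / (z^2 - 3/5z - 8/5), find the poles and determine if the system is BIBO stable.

Poles are roots of the denominator: z^2 - 3/5z - 8/5 = 0.
Quadratic formula: z = [-(-3/5) +/- sqrt((-3/5)^2 - 4*(-8/5))] / 2
Discriminant = 9/25 + 32/5 = 169/25; sqrt = 13/5.
z = (3/5 +/- 13/5) / 2 => z = 8/5 or z = -1.
|p1| = 1, |p2| = 8/5.
For BIBO stability, all poles must lie inside the unit circle (|p| < 1).
System is UNSTABLE since at least one |p| >= 1.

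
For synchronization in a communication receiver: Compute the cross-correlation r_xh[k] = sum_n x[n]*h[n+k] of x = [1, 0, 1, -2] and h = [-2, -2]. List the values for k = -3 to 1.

Both sequences indexed from 0 and zero outside their support.
Lags with overlap: k = -3 to 1.
  r_xh[-3] = x[3]*h[0] = 4
  r_xh[-2] = x[2]*h[0] + x[3]*h[1] = 2
  r_xh[-1] = x[1]*h[0] + x[2]*h[1] = -2
  r_xh[0] = x[0]*h[0] + x[1]*h[1] = -2
  r_xh[1] = x[0]*h[1] = -2
r_xh = [4, 2, -2, -2, -2] (for k = -3, ..., 1)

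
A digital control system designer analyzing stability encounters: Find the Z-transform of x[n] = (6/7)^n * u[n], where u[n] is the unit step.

The Z-transform of a^n * u[n] is z/(z-a) for |z| > |a|.
Here a = 6/7, so X(z) = z/(z - (6/7)) = 7z/(7z - 6)
ROC: |z| > 6/7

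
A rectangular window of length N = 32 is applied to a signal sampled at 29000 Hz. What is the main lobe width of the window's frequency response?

For a rectangular window of length N,
the main lobe width in frequency is 2*f_s/N.
= 2*29000/32 = 3625/2 Hz
This determines the minimum frequency separation for resolving two sinusoids.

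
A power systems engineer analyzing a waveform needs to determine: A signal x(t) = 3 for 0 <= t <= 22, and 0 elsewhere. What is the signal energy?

Energy = integral of |x(t)|^2 dt over the signal duration
= 3^2 * 22 = 9 * 22 = 198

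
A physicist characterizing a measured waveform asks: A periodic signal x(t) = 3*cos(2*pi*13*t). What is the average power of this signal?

Average power of A*cos(wt) is A^2/2.
P = 3^2 / 2 = 9/2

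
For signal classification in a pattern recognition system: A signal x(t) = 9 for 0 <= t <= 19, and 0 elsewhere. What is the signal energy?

Energy = integral of |x(t)|^2 dt over the signal duration
= 9^2 * 19 = 81 * 19 = 1539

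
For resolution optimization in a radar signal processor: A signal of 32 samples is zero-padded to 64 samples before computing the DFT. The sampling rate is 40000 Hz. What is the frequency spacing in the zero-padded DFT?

Original DFT: N = 32, resolution = f_s/N = 40000/32 = 1250 Hz
Zero-padded DFT: N = 64, resolution = f_s/N = 40000/64 = 625 Hz
Zero-padding interpolates the spectrum (finer frequency grid)
but does NOT improve the true spectral resolution (ability to resolve close frequencies).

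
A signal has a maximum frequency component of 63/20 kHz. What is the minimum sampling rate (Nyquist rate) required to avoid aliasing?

By the Nyquist-Shannon sampling theorem,
the minimum sampling rate (Nyquist rate) must be at least 2 * f_max.
Nyquist rate = 2 * 63/20 kHz = 63/10 kHz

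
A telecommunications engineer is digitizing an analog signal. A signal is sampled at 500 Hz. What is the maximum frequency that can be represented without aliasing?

The maximum frequency that can be represented without aliasing
is the Nyquist frequency: f_max = f_s / 2 = 500 Hz / 2 = 250 Hz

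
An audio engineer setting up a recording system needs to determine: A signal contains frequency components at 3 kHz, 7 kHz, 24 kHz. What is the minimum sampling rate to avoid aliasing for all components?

The highest frequency component is f_max = 24 kHz.
Nyquist rate = 2 * f_max = 2 * 24 kHz = 48 kHz.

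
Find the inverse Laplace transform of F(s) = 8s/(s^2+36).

Standard pair: s/(s^2+w^2) <-> cos(wt)*u(t)
With k=8, w=6: f(t) = 8*cos(6t)*u(t)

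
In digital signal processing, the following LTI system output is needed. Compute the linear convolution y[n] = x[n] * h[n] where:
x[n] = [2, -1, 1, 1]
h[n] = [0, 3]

y[n] = sum_k x[k]*h[n-k]. Output length = len(x) + len(h) - 1 = 4 + 2 - 1 = 5.
y[0] = 2*0 = 0
y[1] = -1*0 + 2*3 = 6
y[2] = 1*0 + -1*3 = -3
y[3] = 1*0 + 1*3 = 3
y[4] = 1*3 = 3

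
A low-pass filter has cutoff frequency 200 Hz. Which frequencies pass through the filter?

A low-pass filter passes all frequencies below the cutoff frequency 200 Hz and attenuates higher frequencies.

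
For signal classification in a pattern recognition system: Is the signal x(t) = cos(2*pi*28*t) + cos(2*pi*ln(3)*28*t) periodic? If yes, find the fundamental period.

f1 = 28 Hz, f2 = 28*ln(3) Hz
Ratio f2/f1 = ln(3), which is irrational.
Since the frequency ratio is irrational, no common period exists.
The signal is not periodic.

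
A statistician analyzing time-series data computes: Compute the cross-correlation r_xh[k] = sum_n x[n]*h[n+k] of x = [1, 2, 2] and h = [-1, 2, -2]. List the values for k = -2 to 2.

Both sequences indexed from 0 and zero outside their support.
Lags with overlap: k = -2 to 2.
  r_xh[-2] = x[2]*h[0] = -2
  r_xh[-1] = x[1]*h[0] + x[2]*h[1] = 2
  r_xh[0] = x[0]*h[0] + x[1]*h[1] + x[2]*h[2] = -1
  r_xh[1] = x[0]*h[1] + x[1]*h[2] = -2
  r_xh[2] = x[0]*h[2] = -2
r_xh = [-2, 2, -1, -2, -2] (for k = -2, ..., 2)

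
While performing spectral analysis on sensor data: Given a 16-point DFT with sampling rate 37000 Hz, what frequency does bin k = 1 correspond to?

The frequency of DFT bin k is: f_k = k * f_s / N
f_1 = 1 * 37000 / 16 = 4625/2 Hz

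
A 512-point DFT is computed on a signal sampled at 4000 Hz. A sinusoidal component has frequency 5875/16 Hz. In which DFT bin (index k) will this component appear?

DFT frequency resolution = f_s/N = 4000/512 = 125/16 Hz
Bin index k = f_signal / resolution = 5875/16 / 125/16 = 47
The signal frequency 5875/16 Hz falls in DFT bin k = 47.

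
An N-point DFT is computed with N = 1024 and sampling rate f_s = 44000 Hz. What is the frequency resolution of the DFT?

DFT frequency resolution = f_s / N
= 44000 / 1024 = 1375/32 Hz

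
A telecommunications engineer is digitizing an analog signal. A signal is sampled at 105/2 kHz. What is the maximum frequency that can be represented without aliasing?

The maximum frequency that can be represented without aliasing
is the Nyquist frequency: f_max = f_s / 2 = 105/2 kHz / 2 = 105/4 kHz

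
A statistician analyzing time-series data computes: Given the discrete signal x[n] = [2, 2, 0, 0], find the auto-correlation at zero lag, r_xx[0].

The auto-correlation at zero lag r_xx[0] equals the signal energy.
r_xx[0] = sum of x[n]^2 = 2^2 + 2^2 + 0^2 + 0^2
= 4 + 4 + 0 + 0 = 8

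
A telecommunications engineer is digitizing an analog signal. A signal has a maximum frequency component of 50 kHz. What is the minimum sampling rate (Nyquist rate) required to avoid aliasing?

By the Nyquist-Shannon sampling theorem,
the minimum sampling rate (Nyquist rate) must be at least 2 * f_max.
Nyquist rate = 2 * 50 kHz = 100 kHz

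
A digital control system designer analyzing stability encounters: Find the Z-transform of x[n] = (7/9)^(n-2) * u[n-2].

Time-shifting property: if X(z) = Z{x[n]}, then Z{x[n-d]} = z^(-d) * X(z)
X(z) = z/(z - 7/9) for x[n] = (7/9)^n * u[n]
Z{x[n-2]} = z^(-2) * z/(z - 7/9) = z^(-1)/(z - 7/9)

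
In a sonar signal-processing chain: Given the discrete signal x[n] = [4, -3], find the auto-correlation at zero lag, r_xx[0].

The auto-correlation at zero lag r_xx[0] equals the signal energy.
r_xx[0] = sum of x[n]^2 = 4^2 + (-3)^2
= 16 + 9 = 25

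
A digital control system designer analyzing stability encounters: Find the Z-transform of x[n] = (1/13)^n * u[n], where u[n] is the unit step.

The Z-transform of a^n * u[n] is z/(z-a) for |z| > |a|.
Here a = 1/13, so X(z) = z/(z - (1/13)) = 13z/(13z - 1)
ROC: |z| > 1/13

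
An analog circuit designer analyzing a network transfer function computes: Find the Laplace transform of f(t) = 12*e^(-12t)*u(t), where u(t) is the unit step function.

Standard Laplace transform pair:
e^(-at)*u(t) <-> 1/(s+a)
With a = 12: L{12*e^(-12t)*u(t)} = 12/(s+12), ROC: Re(s) > -12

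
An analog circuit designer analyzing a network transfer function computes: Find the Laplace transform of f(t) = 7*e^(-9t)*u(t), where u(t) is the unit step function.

Standard Laplace transform pair:
e^(-at)*u(t) <-> 1/(s+a)
With a = 9: L{7*e^(-9t)*u(t)} = 7/(s+9), ROC: Re(s) > -9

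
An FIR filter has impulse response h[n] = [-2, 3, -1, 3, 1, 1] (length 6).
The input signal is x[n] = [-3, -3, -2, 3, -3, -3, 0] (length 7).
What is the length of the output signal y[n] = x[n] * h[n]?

For linear convolution, the output length is:
len(y) = len(x) + len(h) - 1 = 7 + 6 - 1 = 12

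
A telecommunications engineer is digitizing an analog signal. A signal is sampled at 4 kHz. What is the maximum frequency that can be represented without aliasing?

The maximum frequency that can be represented without aliasing
is the Nyquist frequency: f_max = f_s / 2 = 4 kHz / 2 = 2 kHz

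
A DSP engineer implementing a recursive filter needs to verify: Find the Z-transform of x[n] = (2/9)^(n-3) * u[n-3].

Time-shifting property: if X(z) = Z{x[n]}, then Z{x[n-d]} = z^(-d) * X(z)
X(z) = z/(z - 2/9) for x[n] = (2/9)^n * u[n]
Z{x[n-3]} = z^(-3) * z/(z - 2/9) = z^(-2)/(z - 2/9)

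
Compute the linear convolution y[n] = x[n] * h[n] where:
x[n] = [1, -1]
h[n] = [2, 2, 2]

y[n] = sum_k x[k]*h[n-k]. Output length = len(x) + len(h) - 1 = 2 + 3 - 1 = 4.
y[0] = 1*2 = 2
y[1] = -1*2 + 1*2 = 0
y[2] = -1*2 + 1*2 = 0
y[3] = -1*2 = -2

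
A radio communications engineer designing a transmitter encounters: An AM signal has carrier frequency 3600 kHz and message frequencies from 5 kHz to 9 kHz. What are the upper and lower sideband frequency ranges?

Upper sideband (USB) = fc + [fm_low, fm_high] = 3600 + [5, 9] = [3605, 3609] kHz
Lower sideband (LSB) = fc - [fm_high, fm_low] = 3600 - [9, 5] = [3591, 3595] kHz
Total occupied spectrum: 3591 kHz to 3609 kHz (plus carrier at 3600 kHz)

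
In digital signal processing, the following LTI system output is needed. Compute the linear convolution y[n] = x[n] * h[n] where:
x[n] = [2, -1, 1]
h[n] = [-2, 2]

y[n] = sum_k x[k]*h[n-k]. Output length = len(x) + len(h) - 1 = 3 + 2 - 1 = 4.
y[0] = 2*-2 = -4
y[1] = -1*-2 + 2*2 = 6
y[2] = 1*-2 + -1*2 = -4
y[3] = 1*2 = 2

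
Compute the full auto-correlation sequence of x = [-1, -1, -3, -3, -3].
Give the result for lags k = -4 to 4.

r_xx[k] = sum_m x[m]*x[m+k], indexed from 0, for k = -4 to 4:
  r_xx[-4] = x[4]*x[0] = 3
  r_xx[-3] = x[3]*x[0] + x[4]*x[1] = 6
  r_xx[-2] = x[2]*x[0] + x[3]*x[1] + x[4]*x[2] = 15
  r_xx[-1] = x[1]*x[0] + x[2]*x[1] + x[3]*x[2] + x[4]*x[3] = 22
  r_xx[0] = x[0]*x[0] + x[1]*x[1] + x[2]*x[2] + x[3]*x[3] + x[4]*x[4] = 29
  r_xx[1] = x[0]*x[1] + x[1]*x[2] + x[2]*x[3] + x[3]*x[4] = 22
  r_xx[2] = x[0]*x[2] + x[1]*x[3] + x[2]*x[4] = 15
  r_xx[3] = x[0]*x[3] + x[1]*x[4] = 6
  r_xx[4] = x[0]*x[4] = 3
r_xx = [3, 6, 15, 22, 29, 22, 15, 6, 3]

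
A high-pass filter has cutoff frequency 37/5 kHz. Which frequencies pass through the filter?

A high-pass filter passes all frequencies above the cutoff frequency 37/5 kHz and attenuates lower frequencies.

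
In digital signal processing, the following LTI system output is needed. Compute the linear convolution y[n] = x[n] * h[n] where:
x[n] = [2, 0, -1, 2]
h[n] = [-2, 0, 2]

y[n] = sum_k x[k]*h[n-k]. Output length = len(x) + len(h) - 1 = 4 + 3 - 1 = 6.
y[0] = 2*-2 = -4
y[1] = 0*-2 + 2*0 = 0
y[2] = -1*-2 + 0*0 + 2*2 = 6
y[3] = 2*-2 + -1*0 + 0*2 = -4
y[4] = 2*0 + -1*2 = -2
y[5] = 2*2 = 4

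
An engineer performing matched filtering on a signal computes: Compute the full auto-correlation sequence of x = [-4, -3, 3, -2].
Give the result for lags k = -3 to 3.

r_xx[k] = sum_m x[m]*x[m+k], indexed from 0, for k = -3 to 3:
  r_xx[-3] = x[3]*x[0] = 8
  r_xx[-2] = x[2]*x[0] + x[3]*x[1] = -6
  r_xx[-1] = x[1]*x[0] + x[2]*x[1] + x[3]*x[2] = -3
  r_xx[0] = x[0]*x[0] + x[1]*x[1] + x[2]*x[2] + x[3]*x[3] = 38
  r_xx[1] = x[0]*x[1] + x[1]*x[2] + x[2]*x[3] = -3
  r_xx[2] = x[0]*x[2] + x[1]*x[3] = -6
  r_xx[3] = x[0]*x[3] = 8
r_xx = [8, -6, -3, 38, -3, -6, 8]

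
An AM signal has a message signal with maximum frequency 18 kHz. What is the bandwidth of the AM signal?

In AM (double-sideband), the bandwidth is twice the message frequency.
BW = 2 * f_m = 2 * 18 kHz = 36 kHz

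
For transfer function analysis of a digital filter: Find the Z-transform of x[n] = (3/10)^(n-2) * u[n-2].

Time-shifting property: if X(z) = Z{x[n]}, then Z{x[n-d]} = z^(-d) * X(z)
X(z) = z/(z - 3/10) for x[n] = (3/10)^n * u[n]
Z{x[n-2]} = z^(-2) * z/(z - 3/10) = z^(-1)/(z - 3/10)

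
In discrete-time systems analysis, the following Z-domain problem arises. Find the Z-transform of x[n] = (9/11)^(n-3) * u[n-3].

Time-shifting property: if X(z) = Z{x[n]}, then Z{x[n-d]} = z^(-d) * X(z)
X(z) = z/(z - 9/11) for x[n] = (9/11)^n * u[n]
Z{x[n-3]} = z^(-3) * z/(z - 9/11) = z^(-2)/(z - 9/11)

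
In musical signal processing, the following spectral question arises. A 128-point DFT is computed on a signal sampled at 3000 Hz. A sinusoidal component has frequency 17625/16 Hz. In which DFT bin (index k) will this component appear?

DFT frequency resolution = f_s/N = 3000/128 = 375/16 Hz
Bin index k = f_signal / resolution = 17625/16 / 375/16 = 47
The signal frequency 17625/16 Hz falls in DFT bin k = 47.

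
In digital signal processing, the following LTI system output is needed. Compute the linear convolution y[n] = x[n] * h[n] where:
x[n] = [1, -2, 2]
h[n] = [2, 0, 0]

y[n] = sum_k x[k]*h[n-k]. Output length = len(x) + len(h) - 1 = 3 + 3 - 1 = 5.
y[0] = 1*2 = 2
y[1] = -2*2 + 1*0 = -4
y[2] = 2*2 + -2*0 + 1*0 = 4
y[3] = 2*0 + -2*0 = 0
y[4] = 2*0 = 0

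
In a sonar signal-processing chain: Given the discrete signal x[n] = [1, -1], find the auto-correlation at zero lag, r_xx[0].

The auto-correlation at zero lag r_xx[0] equals the signal energy.
r_xx[0] = sum of x[n]^2 = 1^2 + (-1)^2
= 1 + 1 = 2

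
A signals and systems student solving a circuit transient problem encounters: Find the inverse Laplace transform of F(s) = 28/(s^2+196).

Standard pair: w/(s^2+w^2) <-> sin(wt)*u(t)
Recognize w^2 = 196, so w = 14; numerator 28 = 2*14.
f(t) = 2*sin(14t)*u(t)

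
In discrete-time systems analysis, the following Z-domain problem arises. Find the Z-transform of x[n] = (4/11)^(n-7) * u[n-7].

Time-shifting property: if X(z) = Z{x[n]}, then Z{x[n-d]} = z^(-d) * X(z)
X(z) = z/(z - 4/11) for x[n] = (4/11)^n * u[n]
Z{x[n-7]} = z^(-7) * z/(z - 4/11) = z^(-6)/(z - 4/11)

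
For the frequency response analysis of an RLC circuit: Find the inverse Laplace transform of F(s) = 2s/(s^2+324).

Standard pair: s/(s^2+w^2) <-> cos(wt)*u(t)
With k=2, w=18: f(t) = 2*cos(18t)*u(t)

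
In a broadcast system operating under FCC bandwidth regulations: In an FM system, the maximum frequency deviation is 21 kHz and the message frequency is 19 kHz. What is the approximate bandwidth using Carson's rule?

Carson's rule: BW = 2*(delta_f + f_m)
= 2*(21 + 19) kHz = 80 kHz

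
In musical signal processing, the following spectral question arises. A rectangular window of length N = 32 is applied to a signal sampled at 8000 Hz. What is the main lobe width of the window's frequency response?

For a rectangular window of length N,
the main lobe width in frequency is 2*f_s/N.
= 2*8000/32 = 500 Hz
This determines the minimum frequency separation for resolving two sinusoids.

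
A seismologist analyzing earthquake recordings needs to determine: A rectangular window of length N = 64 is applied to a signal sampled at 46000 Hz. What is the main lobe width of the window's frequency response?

For a rectangular window of length N,
the main lobe width in frequency is 2*f_s/N.
= 2*46000/64 = 2875/2 Hz
This determines the minimum frequency separation for resolving two sinusoids.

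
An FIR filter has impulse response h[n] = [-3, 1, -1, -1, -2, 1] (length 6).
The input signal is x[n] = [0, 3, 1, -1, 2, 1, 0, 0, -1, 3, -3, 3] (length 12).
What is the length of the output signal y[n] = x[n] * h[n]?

For linear convolution, the output length is:
len(y) = len(x) + len(h) - 1 = 12 + 6 - 1 = 17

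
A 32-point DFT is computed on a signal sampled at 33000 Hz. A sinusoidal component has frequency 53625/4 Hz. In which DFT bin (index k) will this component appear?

DFT frequency resolution = f_s/N = 33000/32 = 4125/4 Hz
Bin index k = f_signal / resolution = 53625/4 / 4125/4 = 13
The signal frequency 53625/4 Hz falls in DFT bin k = 13.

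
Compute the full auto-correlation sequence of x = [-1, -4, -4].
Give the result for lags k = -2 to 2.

r_xx[k] = sum_m x[m]*x[m+k], indexed from 0, for k = -2 to 2:
  r_xx[-2] = x[2]*x[0] = 4
  r_xx[-1] = x[1]*x[0] + x[2]*x[1] = 20
  r_xx[0] = x[0]*x[0] + x[1]*x[1] + x[2]*x[2] = 33
  r_xx[1] = x[0]*x[1] + x[1]*x[2] = 20
  r_xx[2] = x[0]*x[2] = 4
r_xx = [4, 20, 33, 20, 4]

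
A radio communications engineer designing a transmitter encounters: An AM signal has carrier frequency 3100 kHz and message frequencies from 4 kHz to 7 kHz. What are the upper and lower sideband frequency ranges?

Upper sideband (USB) = fc + [fm_low, fm_high] = 3100 + [4, 7] = [3104, 3107] kHz
Lower sideband (LSB) = fc - [fm_high, fm_low] = 3100 - [7, 4] = [3093, 3096] kHz
Total occupied spectrum: 3093 kHz to 3107 kHz (plus carrier at 3100 kHz)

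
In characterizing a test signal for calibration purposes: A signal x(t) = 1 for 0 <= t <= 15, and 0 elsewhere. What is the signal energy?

Energy = integral of |x(t)|^2 dt over the signal duration
= 1^2 * 15 = 1 * 15 = 15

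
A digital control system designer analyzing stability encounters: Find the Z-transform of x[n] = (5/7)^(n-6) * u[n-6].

Time-shifting property: if X(z) = Z{x[n]}, then Z{x[n-d]} = z^(-d) * X(z)
X(z) = z/(z - 5/7) for x[n] = (5/7)^n * u[n]
Z{x[n-6]} = z^(-6) * z/(z - 5/7) = z^(-5)/(z - 5/7)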